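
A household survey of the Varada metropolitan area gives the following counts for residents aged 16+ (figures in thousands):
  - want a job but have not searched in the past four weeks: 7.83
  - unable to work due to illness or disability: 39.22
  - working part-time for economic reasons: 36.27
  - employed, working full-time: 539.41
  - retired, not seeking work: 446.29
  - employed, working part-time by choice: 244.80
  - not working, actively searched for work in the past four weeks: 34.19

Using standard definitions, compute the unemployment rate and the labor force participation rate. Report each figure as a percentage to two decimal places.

Employed = 36.27 + 539.41 + 244.80 = 820.48 thousand (anyone who worked, including part-time for economic reasons, counts as employed).
Unemployed = 34.19 thousand.
Labor force = 820.48 + 34.19 = 854.67 thousand.
Not in labor force = 7.83 + 39.22 + 446.29 = 493.34 thousand (those not working and not actively searching are outside the labor force — including those who want a job but have given up searching).
Civilian working-age population = 854.67 + 493.34 = 1,348.01 thousand.
Unemployment rate = 34.19 / 854.67 = 4.00%.
Labor force participation rate = 854.67 / 1,348.01 = 63.40%.

Unemployment rate ≈ 4.00%; labor force participation rate ≈ 63.40%.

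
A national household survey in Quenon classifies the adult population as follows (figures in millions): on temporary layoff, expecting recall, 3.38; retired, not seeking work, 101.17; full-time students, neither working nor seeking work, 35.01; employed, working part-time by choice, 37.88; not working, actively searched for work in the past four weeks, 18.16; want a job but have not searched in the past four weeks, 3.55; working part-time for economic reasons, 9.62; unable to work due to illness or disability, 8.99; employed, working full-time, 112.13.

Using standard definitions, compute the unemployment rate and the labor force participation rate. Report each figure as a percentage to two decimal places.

Employed = 37.88 + 9.62 + 112.13 = 159.63 million (anyone who worked, including part-time for economic reasons, counts as employed).
Unemployed = 3.38 + 18.16 = 21.54 million (jobless and actively searching, or on temporary layoff).
Labor force = 159.63 + 21.54 = 181.17 million.
Not in labor force = 101.17 + 35.01 + 3.55 + 8.99 = 148.72 million (those not working and not actively searching are outside the labor force — including those who want a job but have given up searching).
Civilian working-age population = 181.17 + 148.72 = 329.89 million.
Unemployment rate = 21.54 / 181.17 = 11.89%.
Labor force participation rate = 181.17 / 329.89 = 54.92%.

Unemployment rate ≈ 11.89%; labor force participation rate ≈ 54.92%.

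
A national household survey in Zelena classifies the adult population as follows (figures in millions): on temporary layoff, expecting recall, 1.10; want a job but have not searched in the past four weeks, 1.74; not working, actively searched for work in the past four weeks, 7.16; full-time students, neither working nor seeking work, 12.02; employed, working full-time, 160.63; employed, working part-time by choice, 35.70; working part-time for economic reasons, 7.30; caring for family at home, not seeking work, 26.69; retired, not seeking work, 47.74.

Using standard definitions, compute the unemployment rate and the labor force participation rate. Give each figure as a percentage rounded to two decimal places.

Employed = 160.63 + 35.70 + 7.30 = 203.63 million (anyone who worked, including part-time for economic reasons, counts as employed).
Unemployed = 1.10 + 7.16 = 8.26 million (jobless and actively searching, or on temporary layoff).
Labor force = 203.63 + 8.26 = 211.89 million.
Not in labor force = 1.74 + 12.02 + 26.69 + 47.74 = 88.19 million (those not working and not actively searching are outside the labor force — including those who want a job but have given up searching).
Civilian working-age population = 211.89 + 88.19 = 300.08 million.
Unemployment rate = 8.26 / 211.89 = 3.90%.
Labor force participation rate = 211.89 / 300.08 = 70.61%.

Unemployment rate ≈ 3.90%; labor force participation rate ≈ 70.61%.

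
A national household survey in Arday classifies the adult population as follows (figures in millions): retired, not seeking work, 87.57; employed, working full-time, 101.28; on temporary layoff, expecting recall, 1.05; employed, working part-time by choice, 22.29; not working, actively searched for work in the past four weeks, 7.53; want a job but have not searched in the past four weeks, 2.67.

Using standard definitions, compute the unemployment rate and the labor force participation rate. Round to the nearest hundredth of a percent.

Unemployment rate ≈ 6.49%; labor force participation rate ≈ 59.42%.

Employed = 101.28 + 22.29 = 123.57 million.
Unemployed = 1.05 + 7.53 = 8.58 million (jobless and actively searching, or on temporary layoff).
Labor force = 123.57 + 8.58 = 132.15 million.
Not in labor force = 87.57 + 2.67 = 90.24 million (those not working and not actively searching are outside the labor force — including those who want a job but have given up searching).
Civilian working-age population = 132.15 + 90.24 = 222.39 million.
Unemployment rate = 8.58 / 132.15 = 6.49%.
Labor force participation rate = 132.15 / 222.39 = 59.42%.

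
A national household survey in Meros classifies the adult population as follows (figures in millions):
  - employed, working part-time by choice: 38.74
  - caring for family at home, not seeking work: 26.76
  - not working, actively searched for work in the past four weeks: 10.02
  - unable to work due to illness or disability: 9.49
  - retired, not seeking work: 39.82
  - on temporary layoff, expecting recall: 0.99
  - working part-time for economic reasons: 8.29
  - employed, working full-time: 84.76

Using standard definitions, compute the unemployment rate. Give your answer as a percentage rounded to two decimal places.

Unemployment rate ≈ 7.71%.

Employed = 38.74 + 8.29 + 84.76 = 131.79 million (anyone who worked, including part-time for economic reasons, counts as employed).
Unemployed = 10.02 + 0.99 = 11.01 million (jobless and actively searching, or on temporary layoff).
Labor force = 131.79 + 11.01 = 142.80 million.
Unemployment rate = 11.01 / 142.80 = 7.71%.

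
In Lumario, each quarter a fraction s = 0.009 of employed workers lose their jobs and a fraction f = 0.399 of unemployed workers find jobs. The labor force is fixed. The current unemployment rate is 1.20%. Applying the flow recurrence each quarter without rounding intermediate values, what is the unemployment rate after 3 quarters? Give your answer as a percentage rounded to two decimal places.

With a fixed labor force, u_{t+1} = u_t + s·(1−u_t) − f·u_t = u_t·(1−s−f) + s.
Here 1−s−f = 0.592 and s = 0.009.
u_1 = 0.012000 × 0.592 + 0.009 = 0.016104.
u_2 = 0.016104 × 0.592 + 0.009 = 0.018534.
u_3 = 0.018534 × 0.592 + 0.009 = 0.019972.

Unemployment rate after three quarters ≈ 2.00%.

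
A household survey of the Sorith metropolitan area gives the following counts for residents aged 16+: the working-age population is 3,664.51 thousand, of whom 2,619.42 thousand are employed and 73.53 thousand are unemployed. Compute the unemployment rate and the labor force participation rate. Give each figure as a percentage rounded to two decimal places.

Unemployment rate ≈ 2.73%; labor force participation rate ≈ 73.49%.

Labor force = employed + unemployed = 2,619.42 + 73.53 = 2,692.95 thousand.
Unemployment rate = 73.53 / 2,692.95 = 2.73%.
Labor force participation rate = 2,692.95 / 3,664.51 = 73.49%.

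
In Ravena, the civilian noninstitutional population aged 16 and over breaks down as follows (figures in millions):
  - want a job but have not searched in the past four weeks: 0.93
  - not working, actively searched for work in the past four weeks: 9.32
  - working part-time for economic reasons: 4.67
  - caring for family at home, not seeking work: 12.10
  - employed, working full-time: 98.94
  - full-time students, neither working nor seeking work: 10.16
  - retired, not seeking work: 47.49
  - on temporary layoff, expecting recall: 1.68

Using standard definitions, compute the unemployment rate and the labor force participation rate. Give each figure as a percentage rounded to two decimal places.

Employed = 4.67 + 98.94 = 103.61 million (anyone who worked, including part-time for economic reasons, counts as employed).
Unemployed = 9.32 + 1.68 = 11.00 million (jobless and actively searching, or on temporary layoff).
Labor force = 103.61 + 11.00 = 114.61 million.
Not in labor force = 0.93 + 12.10 + 10.16 + 47.49 = 70.68 million (those not working and not actively searching are outside the labor force — including those who want a job but have given up searching).
Civilian working-age population = 114.61 + 70.68 = 185.29 million.
Unemployment rate = 11.00 / 114.61 = 9.60%.
Labor force participation rate = 114.61 / 185.29 = 61.85%.

Unemployment rate ≈ 9.60%; labor force participation rate ≈ 61.85%.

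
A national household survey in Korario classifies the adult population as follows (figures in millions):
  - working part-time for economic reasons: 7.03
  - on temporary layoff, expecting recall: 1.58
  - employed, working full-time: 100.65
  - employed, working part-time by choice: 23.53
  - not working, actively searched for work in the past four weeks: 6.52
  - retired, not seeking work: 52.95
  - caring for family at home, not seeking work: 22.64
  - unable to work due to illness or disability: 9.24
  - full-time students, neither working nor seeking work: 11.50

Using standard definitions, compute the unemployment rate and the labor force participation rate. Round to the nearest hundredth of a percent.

Employed = 7.03 + 100.65 + 23.53 = 131.21 million (anyone who worked, including part-time for economic reasons, counts as employed).
Unemployed = 1.58 + 6.52 = 8.10 million (jobless and actively searching, or on temporary layoff).
Labor force = 131.21 + 8.10 = 139.31 million.
Not in labor force = 52.95 + 22.64 + 9.24 + 11.50 = 96.33 million (those not working and not actively searching are outside the labor force).
Civilian working-age population = 139.31 + 96.33 = 235.64 million.
Unemployment rate = 8.10 / 139.31 = 5.81%.
Labor force participation rate = 139.31 / 235.64 = 59.12%.

Unemployment rate ≈ 5.81%; labor force participation rate ≈ 59.12%.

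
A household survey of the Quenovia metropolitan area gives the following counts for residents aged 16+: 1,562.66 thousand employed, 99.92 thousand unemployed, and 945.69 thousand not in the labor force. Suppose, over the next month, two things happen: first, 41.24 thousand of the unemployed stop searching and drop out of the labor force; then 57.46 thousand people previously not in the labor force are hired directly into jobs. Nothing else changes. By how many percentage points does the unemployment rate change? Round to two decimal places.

Initially, labor force = 1,562.66 + 99.92 = 1,662.58 thousand, so u = 99.92/1,662.58 = 6.01%.
After the first change, unemployed and labor force both fall by 41.24 → E = 1,562.66, U = 58.68, labor force = 1,621.34 thousand.
After the second change, employed and labor force both rise by 57.46; unemployed unchanged → E = 1,620.12, U = 58.68, labor force = 1,678.80 thousand.
New unemployment rate = 58.68 / 1,678.80 = 3.50%.
Change = 3.50% − 6.01% = −2.51 percentage points.

The unemployment rate changes by −2.51 percentage points.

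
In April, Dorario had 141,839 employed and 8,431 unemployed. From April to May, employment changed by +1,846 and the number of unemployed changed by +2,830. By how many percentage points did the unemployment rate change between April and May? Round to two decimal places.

April: labor force = 141,839 + 8,431 = 150,270; u = 8,431/150,270 = 5.61%.
May: labor force = 143,685 + 11,261 = 154,946; u = 11,261/154,946 = 7.27%.
Change = 7.27% − 5.61% = +1.66 pp.

The unemployment rate changed by +1.66 percentage points.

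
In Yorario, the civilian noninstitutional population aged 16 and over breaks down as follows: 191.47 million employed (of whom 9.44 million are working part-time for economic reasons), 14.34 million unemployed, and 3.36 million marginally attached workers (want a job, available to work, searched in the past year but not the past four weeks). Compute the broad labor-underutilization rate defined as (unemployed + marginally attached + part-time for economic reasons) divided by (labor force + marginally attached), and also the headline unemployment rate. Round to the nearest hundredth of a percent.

Broad underutilization rate ≈ 12.98%; headline unemployment rate ≈ 6.97%.

Labor force = 191.47 + 14.34 = 205.81 million.
Numerator = 14.34 + 3.36 + 9.44 = 27.14 million.
Denominator = 205.81 + 3.36 = 209.17 million.
Broad rate = 27.14 / 209.17 = 12.98%.
Headline unemployment rate = 14.34 / 205.81 = 6.97%.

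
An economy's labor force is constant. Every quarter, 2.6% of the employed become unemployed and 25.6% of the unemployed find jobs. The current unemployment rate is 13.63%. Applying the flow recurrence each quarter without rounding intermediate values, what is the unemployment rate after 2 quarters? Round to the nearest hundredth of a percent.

With a fixed labor force, u_{t+1} = u_t + s·(1−u_t) − f·u_t = u_t·(1−s−f) + s.
Here 1−s−f = 0.718 and s = 0.026.
u_1 = 0.136300 × 0.718 + 0.026 = 0.123863.
u_2 = 0.123863 × 0.718 + 0.026 = 0.114934.

Unemployment rate after two quarters ≈ 11.49%.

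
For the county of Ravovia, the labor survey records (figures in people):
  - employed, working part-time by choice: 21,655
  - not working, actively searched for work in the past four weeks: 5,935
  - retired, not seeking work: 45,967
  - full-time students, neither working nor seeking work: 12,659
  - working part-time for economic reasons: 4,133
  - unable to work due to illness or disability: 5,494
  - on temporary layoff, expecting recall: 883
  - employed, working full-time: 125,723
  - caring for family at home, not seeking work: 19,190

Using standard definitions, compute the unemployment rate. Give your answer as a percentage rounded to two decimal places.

Employed = 21,655 + 4,133 + 125,723 = 151,511 (anyone who worked, including part-time for economic reasons, counts as employed).
Unemployed = 5,935 + 883 = 6,818 (jobless and actively searching, or on temporary layoff).
Labor force = 151,511 + 6,818 = 158,329.
Unemployment rate = 6,818 / 158,329 = 4.31%.

Unemployment rate ≈ 4.31%.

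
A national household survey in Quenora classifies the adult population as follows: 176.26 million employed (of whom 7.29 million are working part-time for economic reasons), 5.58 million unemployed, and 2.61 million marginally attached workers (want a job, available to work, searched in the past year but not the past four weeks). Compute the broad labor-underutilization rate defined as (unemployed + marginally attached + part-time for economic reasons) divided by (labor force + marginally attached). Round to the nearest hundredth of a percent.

Broad underutilization rate ≈ 8.39%.

Labor force = 176.26 + 5.58 = 181.84 million.
Numerator = 5.58 + 2.61 + 7.29 = 15.48 million.
Denominator = 181.84 + 2.61 = 184.45 million.
Broad rate = 15.48 / 184.45 = 8.39%.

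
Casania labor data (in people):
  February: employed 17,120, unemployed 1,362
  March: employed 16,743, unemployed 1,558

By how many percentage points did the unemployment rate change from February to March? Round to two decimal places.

The unemployment rate changed by +1.14 percentage points.

February: labor force = 17,120 + 1,362 = 18,482; u = 1,362/18,482 = 7.37%.
March: labor force = 16,743 + 1,558 = 18,301; u = 1,558/18,301 = 8.51%.
Change = 8.51% − 7.37% = +1.14 pp.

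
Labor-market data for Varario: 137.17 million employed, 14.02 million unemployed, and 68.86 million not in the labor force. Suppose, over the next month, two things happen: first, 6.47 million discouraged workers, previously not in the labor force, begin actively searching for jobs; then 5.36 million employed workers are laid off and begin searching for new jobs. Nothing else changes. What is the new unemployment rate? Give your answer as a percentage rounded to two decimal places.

Initially, labor force = 137.17 + 14.02 = 151.19 million, so u = 14.02/151.19 = 9.27%.
After the first change, unemployed and labor force both rise by 6.47 → E = 137.17, U = 20.49, labor force = 157.66 million.
After the second change, employed falls and unemployed rises by 5.36; labor force unchanged → E = 131.81, U = 25.85, labor force = 157.66 million.
New unemployment rate = 25.85 / 157.66 = 16.40%.

New unemployment rate ≈ 16.40%.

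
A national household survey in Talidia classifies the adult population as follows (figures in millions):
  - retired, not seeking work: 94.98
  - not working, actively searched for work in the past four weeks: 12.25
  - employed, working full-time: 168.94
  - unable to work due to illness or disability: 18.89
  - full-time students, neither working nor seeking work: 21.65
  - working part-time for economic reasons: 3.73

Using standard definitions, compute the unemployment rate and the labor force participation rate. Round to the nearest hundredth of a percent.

Employed = 168.94 + 3.73 = 172.67 million (anyone who worked, including part-time for economic reasons, counts as employed).
Unemployed = 12.25 million.
Labor force = 172.67 + 12.25 = 184.92 million.
Not in labor force = 94.98 + 18.89 + 21.65 = 135.52 million (those not working and not actively searching are outside the labor force).
Civilian working-age population = 184.92 + 135.52 = 320.44 million.
Unemployment rate = 12.25 / 184.92 = 6.62%.
Labor force participation rate = 184.92 / 320.44 = 57.71%.

Unemployment rate ≈ 6.62%; labor force participation rate ≈ 57.71%.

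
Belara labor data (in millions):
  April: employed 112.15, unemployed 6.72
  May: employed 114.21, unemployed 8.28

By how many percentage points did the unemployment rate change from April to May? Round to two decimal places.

April: labor force = 112.15 + 6.72 = 118.87; u = 6.72/118.87 = 5.65%.
May: labor force = 114.21 + 8.28 = 122.49; u = 8.28/122.49 = 6.76%.
Change = 6.76% − 5.65% = +1.11 pp.

The unemployment rate changed by +1.11 percentage points.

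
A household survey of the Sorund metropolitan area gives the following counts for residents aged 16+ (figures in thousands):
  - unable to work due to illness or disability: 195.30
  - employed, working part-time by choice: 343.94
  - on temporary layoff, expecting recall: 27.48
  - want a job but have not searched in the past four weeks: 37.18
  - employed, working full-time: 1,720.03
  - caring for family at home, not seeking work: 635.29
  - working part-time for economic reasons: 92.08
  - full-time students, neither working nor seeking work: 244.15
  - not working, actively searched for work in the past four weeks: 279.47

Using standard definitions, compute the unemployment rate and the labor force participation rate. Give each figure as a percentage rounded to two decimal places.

Employed = 343.94 + 1,720.03 + 92.08 = 2,156.05 thousand (anyone who worked, including part-time for economic reasons, counts as employed).
Unemployed = 27.48 + 279.47 = 306.95 thousand (jobless and actively searching, or on temporary layoff).
Labor force = 2,156.05 + 306.95 = 2,463.00 thousand.
Not in labor force = 195.30 + 37.18 + 635.29 + 244.15 = 1,111.92 thousand (those not working and not actively searching are outside the labor force — including those who want a job but have given up searching).
Civilian working-age population = 2,463.00 + 1,111.92 = 3,574.92 thousand.
Unemployment rate = 306.95 / 2,463.00 = 12.46%.
Labor force participation rate = 2,463.00 / 3,574.92 = 68.90%.

Unemployment rate ≈ 12.46%; labor force participation rate ≈ 68.90%.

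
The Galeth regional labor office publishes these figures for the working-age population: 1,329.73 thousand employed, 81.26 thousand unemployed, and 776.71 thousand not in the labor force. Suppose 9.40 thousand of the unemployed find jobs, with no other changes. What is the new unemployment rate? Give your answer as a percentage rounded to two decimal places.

Initially, labor force = 1,329.73 + 81.26 = 1,410.99 thousand, so u = 81.26/1,410.99 = 5.76%.
After the change, unemployed falls and employed rises by 9.40; labor force unchanged → E = 1,339.13, U = 71.86, labor force = 1,410.99 thousand.
New unemployment rate = 71.86 / 1,410.99 = 5.09%.

New unemployment rate ≈ 5.09%.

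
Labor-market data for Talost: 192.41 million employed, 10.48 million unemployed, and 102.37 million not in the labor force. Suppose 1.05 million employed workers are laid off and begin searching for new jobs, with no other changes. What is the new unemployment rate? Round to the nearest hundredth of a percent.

New unemployment rate ≈ 5.68%.

Initially, labor force = 192.41 + 10.48 = 202.89 million, so u = 10.48/202.89 = 5.17%.
After the change, employed falls and unemployed rises by 1.05; labor force unchanged → E = 191.36, U = 11.53, labor force = 202.89 million.
New unemployment rate = 11.53 / 202.89 = 5.68%.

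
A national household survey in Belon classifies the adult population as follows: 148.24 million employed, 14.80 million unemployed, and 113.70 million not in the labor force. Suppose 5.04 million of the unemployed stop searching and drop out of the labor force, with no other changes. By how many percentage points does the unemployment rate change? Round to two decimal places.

Initially, labor force = 148.24 + 14.80 = 163.04 million, so u = 14.80/163.04 = 9.08%.
After the change, unemployed and labor force both fall by 5.04 → E = 148.24, U = 9.76, labor force = 158.00 million.
New unemployment rate = 9.76 / 158.00 = 6.18%.
Change = 6.18% − 9.08% = −2.90 percentage points.

The unemployment rate changes by −2.90 percentage points.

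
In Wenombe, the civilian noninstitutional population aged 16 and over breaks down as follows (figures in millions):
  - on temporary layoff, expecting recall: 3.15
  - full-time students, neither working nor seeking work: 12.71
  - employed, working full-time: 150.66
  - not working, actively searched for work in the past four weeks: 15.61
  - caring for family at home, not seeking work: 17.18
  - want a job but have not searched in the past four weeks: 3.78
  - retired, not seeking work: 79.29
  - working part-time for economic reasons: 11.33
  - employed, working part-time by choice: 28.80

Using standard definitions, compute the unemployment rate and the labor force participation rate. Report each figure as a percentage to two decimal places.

Unemployment rate ≈ 8.95%; labor force participation rate ≈ 64.97%.

Employed = 150.66 + 11.33 + 28.80 = 190.79 million (anyone who worked, including part-time for economic reasons, counts as employed).
Unemployed = 3.15 + 15.61 = 18.76 million (jobless and actively searching, or on temporary layoff).
Labor force = 190.79 + 18.76 = 209.55 million.
Not in labor force = 12.71 + 17.18 + 3.78 + 79.29 = 112.96 million (those not working and not actively searching are outside the labor force — including those who want a job but have given up searching).
Civilian working-age population = 209.55 + 112.96 = 322.51 million.
Unemployment rate = 18.76 / 209.55 = 8.95%.
Labor force participation rate = 209.55 / 322.51 = 64.97%.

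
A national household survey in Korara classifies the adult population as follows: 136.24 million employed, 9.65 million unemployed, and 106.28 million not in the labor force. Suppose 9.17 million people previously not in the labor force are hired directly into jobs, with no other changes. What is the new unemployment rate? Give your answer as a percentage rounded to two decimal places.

Initially, labor force = 136.24 + 9.65 = 145.89 million, so u = 9.65/145.89 = 6.61%.
After the change, employed and labor force both rise by 9.17; unemployed unchanged → E = 145.41, U = 9.65, labor force = 155.06 million.
New unemployment rate = 9.65 / 155.06 = 6.22%.

New unemployment rate ≈ 6.22%.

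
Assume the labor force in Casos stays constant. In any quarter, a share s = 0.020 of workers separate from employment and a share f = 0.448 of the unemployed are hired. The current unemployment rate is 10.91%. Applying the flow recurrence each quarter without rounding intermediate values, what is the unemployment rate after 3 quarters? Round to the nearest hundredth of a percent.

Unemployment rate after three quarters ≈ 5.27%.

With a fixed labor force, u_{t+1} = u_t + s·(1−u_t) − f·u_t = u_t·(1−s−f) + s.
Here 1−s−f = 0.532 and s = 0.020.
u_1 = 0.109100 × 0.532 + 0.020 = 0.078041.
u_2 = 0.078041 × 0.532 + 0.020 = 0.061518.
u_3 = 0.061518 × 0.532 + 0.020 = 0.052728.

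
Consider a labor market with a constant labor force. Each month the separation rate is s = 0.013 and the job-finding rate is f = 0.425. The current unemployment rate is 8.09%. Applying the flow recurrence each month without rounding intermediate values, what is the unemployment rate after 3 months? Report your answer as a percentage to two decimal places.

Unemployment rate after three months ≈ 3.88%.

With a fixed labor force, u_{t+1} = u_t + s·(1−u_t) − f·u_t = u_t·(1−s−f) + s.
Here 1−s−f = 0.562 and s = 0.013.
u_1 = 0.080900 × 0.562 + 0.013 = 0.058466.
u_2 = 0.058466 × 0.562 + 0.013 = 0.045858.
u_3 = 0.045858 × 0.562 + 0.013 = 0.038772.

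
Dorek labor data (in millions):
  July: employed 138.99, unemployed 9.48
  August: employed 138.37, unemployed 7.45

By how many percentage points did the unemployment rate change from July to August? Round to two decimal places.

July: labor force = 138.99 + 9.48 = 148.47; u = 9.48/148.47 = 6.39%.
August: labor force = 138.37 + 7.45 = 145.82; u = 7.45/145.82 = 5.11%.
Change = 5.11% − 6.39% = −1.28 pp.

The unemployment rate changed by −1.28 percentage points.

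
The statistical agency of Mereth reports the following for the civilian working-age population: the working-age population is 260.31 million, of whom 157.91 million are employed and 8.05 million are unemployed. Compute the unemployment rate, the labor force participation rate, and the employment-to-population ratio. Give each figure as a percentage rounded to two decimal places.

Labor force = employed + unemployed = 157.91 + 8.05 = 165.96 million.
Unemployment rate = 8.05 / 165.96 = 4.85%.
Labor force participation rate = 165.96 / 260.31 = 63.75%.
Employment-population ratio = 157.91 / 260.31 = 60.66%.

Unemployment rate ≈ 4.85%; labor force participation rate ≈ 63.75%; employment-population ratio ≈ 60.66%.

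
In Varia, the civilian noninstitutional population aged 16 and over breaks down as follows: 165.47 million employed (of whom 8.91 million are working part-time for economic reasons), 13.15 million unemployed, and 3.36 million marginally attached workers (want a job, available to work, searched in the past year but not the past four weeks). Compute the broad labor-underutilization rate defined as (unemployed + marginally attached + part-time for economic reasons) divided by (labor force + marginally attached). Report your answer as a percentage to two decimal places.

Labor force = 165.47 + 13.15 = 178.62 million.
Numerator = 13.15 + 3.36 + 8.91 = 25.42 million.
Denominator = 178.62 + 3.36 = 181.98 million.
Broad rate = 25.42 / 181.98 = 13.97%.

Broad underutilization rate ≈ 13.97%.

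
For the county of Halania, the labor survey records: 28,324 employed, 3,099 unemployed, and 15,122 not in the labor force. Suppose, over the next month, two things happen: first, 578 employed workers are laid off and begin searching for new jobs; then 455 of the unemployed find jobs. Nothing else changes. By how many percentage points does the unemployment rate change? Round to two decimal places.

Initially, labor force = 28,324 + 3,099 = 31,423, so u = 3,099/31,423 = 9.86%.
After the first change, employed falls and unemployed rises by 578; labor force unchanged → E = 27,746, U = 3,677, labor force = 31,423.
After the second change, unemployed falls and employed rises by 455; labor force unchanged → E = 28,201, U = 3,222, labor force = 31,423.
New unemployment rate = 3,222 / 31,423 = 10.25%.
Change = 10.25% − 9.86% = +0.39 percentage points.

The unemployment rate changes by +0.39 percentage points.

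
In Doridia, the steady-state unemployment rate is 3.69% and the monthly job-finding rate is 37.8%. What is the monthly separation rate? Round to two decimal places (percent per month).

From u* = s/(s+f): s = u·f/(1−u).
s = 0.0369 × 37.8 / (1 − 0.0369) = 1.3948 / 0.9631 ≈ 1.45% per month.

Separation rate ≈ 1.45% per month.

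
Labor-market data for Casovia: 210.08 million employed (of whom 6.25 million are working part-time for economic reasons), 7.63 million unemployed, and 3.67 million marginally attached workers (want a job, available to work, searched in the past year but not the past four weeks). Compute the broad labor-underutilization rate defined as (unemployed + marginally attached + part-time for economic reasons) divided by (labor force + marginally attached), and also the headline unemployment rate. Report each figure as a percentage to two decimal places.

Labor force = 210.08 + 7.63 = 217.71 million.
Numerator = 7.63 + 3.67 + 6.25 = 17.55 million.
Denominator = 217.71 + 3.67 = 221.38 million.
Broad rate = 17.55 / 221.38 = 7.93%.
Headline unemployment rate = 7.63 / 217.71 = 3.50%.

Broad underutilization rate ≈ 7.93%; headline unemployment rate ≈ 3.50%.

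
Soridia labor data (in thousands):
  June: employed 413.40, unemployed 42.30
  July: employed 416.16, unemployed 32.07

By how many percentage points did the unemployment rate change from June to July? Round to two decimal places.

The unemployment rate changed by −2.13 percentage points.

June: labor force = 413.40 + 42.30 = 455.70; u = 42.30/455.70 = 9.28%.
July: labor force = 416.16 + 32.07 = 448.23; u = 32.07/448.23 = 7.15%.
Change = 7.15% − 9.28% = −2.13 pp.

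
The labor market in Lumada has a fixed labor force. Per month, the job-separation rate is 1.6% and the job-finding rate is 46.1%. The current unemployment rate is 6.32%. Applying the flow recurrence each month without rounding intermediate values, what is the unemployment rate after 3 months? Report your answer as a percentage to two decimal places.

Unemployment rate after three months ≈ 3.78%.

With a fixed labor force, u_{t+1} = u_t + s·(1−u_t) − f·u_t = u_t·(1−s−f) + s.
Here 1−s−f = 0.523 and s = 0.016.
u_1 = 0.063200 × 0.523 + 0.016 = 0.049054.
u_2 = 0.049054 × 0.523 + 0.016 = 0.041655.
u_3 = 0.041655 × 0.523 + 0.016 = 0.037786.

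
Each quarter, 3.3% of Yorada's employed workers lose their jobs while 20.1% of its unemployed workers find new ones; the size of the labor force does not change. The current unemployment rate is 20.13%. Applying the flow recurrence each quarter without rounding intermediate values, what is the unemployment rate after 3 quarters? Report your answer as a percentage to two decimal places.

Unemployment rate after three quarters ≈ 16.81%.

With a fixed labor force, u_{t+1} = u_t + s·(1−u_t) − f·u_t = u_t·(1−s−f) + s.
Here 1−s−f = 0.766 and s = 0.033.
u_1 = 0.201300 × 0.766 + 0.033 = 0.187196.
u_2 = 0.187196 × 0.766 + 0.033 = 0.176392.
u_3 = 0.176392 × 0.766 + 0.033 = 0.168116.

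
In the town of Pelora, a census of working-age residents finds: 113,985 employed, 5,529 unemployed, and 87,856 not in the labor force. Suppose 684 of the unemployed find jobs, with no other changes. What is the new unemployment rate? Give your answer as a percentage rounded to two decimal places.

New unemployment rate ≈ 4.05%.

Initially, labor force = 113,985 + 5,529 = 119,514, so u = 5,529/119,514 = 4.63%.
After the change, unemployed falls and employed rises by 684; labor force unchanged → E = 114,669, U = 4,845, labor force = 119,514.
New unemployment rate = 4,845 / 119,514 = 4.05%.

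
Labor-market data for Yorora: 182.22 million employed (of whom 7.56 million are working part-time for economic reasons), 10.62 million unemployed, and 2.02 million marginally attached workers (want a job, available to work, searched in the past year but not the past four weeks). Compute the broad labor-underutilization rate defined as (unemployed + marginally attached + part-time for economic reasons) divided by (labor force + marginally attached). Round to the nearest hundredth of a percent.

Labor force = 182.22 + 10.62 = 192.84 million.
Numerator = 10.62 + 2.02 + 7.56 = 20.20 million.
Denominator = 192.84 + 2.02 = 194.86 million.
Broad rate = 20.20 / 194.86 = 10.37%.

Broad underutilization rate ≈ 10.37%.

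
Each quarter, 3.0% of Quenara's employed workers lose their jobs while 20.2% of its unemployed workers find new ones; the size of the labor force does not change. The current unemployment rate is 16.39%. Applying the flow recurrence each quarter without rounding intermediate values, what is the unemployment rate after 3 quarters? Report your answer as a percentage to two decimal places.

Unemployment rate after three quarters ≈ 14.50%.

With a fixed labor force, u_{t+1} = u_t + s·(1−u_t) − f·u_t = u_t·(1−s−f) + s.
Here 1−s−f = 0.768 and s = 0.030.
u_1 = 0.163900 × 0.768 + 0.030 = 0.155875.
u_2 = 0.155875 × 0.768 + 0.030 = 0.149712.
u_3 = 0.149712 × 0.768 + 0.030 = 0.144979.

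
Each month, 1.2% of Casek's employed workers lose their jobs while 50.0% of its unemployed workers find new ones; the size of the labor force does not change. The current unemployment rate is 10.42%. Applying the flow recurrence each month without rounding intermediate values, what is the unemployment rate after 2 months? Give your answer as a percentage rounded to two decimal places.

Unemployment rate after two months ≈ 4.27%.

With a fixed labor force, u_{t+1} = u_t + s·(1−u_t) − f·u_t = u_t·(1−s−f) + s.
Here 1−s−f = 0.488 and s = 0.012.
u_1 = 0.104200 × 0.488 + 0.012 = 0.062850.
u_2 = 0.062850 × 0.488 + 0.012 = 0.042671.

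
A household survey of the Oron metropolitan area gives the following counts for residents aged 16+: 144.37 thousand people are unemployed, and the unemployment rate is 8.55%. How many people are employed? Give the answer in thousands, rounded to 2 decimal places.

Labor force = U / u = 144.37 / 0.0855 ≈ 1,688.54 thousand.
Employed = labor force − unemployed = 1,688.54 − 144.37 = 1,544.17 thousand.

About 1,544.17 thousand are employed.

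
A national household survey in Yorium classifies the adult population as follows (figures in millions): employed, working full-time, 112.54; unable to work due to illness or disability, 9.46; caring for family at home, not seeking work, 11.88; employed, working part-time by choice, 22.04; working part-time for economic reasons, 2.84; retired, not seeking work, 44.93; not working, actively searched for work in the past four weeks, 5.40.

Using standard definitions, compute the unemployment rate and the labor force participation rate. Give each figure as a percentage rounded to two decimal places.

Unemployment rate ≈ 3.78%; labor force participation rate ≈ 68.31%.

Employed = 112.54 + 22.04 + 2.84 = 137.42 million (anyone who worked, including part-time for economic reasons, counts as employed).
Unemployed = 5.40 million.
Labor force = 137.42 + 5.40 = 142.82 million.
Not in labor force = 9.46 + 11.88 + 44.93 = 66.27 million (those not working and not actively searching are outside the labor force).
Civilian working-age population = 142.82 + 66.27 = 209.09 million.
Unemployment rate = 5.40 / 142.82 = 3.78%.
Labor force participation rate = 142.82 / 209.09 = 68.31%.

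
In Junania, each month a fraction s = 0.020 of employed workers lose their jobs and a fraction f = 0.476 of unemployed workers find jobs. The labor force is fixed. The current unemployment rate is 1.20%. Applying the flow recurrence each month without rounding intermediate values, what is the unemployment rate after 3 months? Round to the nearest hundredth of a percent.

Unemployment rate after three months ≈ 3.67%.

With a fixed labor force, u_{t+1} = u_t + s·(1−u_t) − f·u_t = u_t·(1−s−f) + s.
Here 1−s−f = 0.504 and s = 0.020.
u_1 = 0.012000 × 0.504 + 0.020 = 0.026048.
u_2 = 0.026048 × 0.504 + 0.020 = 0.033128.
u_3 = 0.033128 × 0.504 + 0.020 = 0.036697.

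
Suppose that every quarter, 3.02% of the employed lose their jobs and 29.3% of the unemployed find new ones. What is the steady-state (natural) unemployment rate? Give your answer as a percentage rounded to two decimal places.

Steady-state unemployment rate ≈ 9.34%.

At steady state the flows balance: s·E = f·U, so U/(E+U) = s/(s+f).
u* = 3.02 / (3.02 + 29.3) = 3.02 / 32.32 = 9.34%.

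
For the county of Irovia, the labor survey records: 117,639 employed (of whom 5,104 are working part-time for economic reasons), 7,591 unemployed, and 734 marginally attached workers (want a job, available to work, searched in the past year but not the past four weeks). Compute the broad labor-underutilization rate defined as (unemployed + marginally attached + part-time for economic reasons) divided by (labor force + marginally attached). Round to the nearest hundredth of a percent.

Labor force = 117,639 + 7,591 = 125,230.
Numerator = 7,591 + 734 + 5,104 = 13,429.
Denominator = 125,230 + 734 = 125,964.
Broad rate = 13,429 / 125,964 = 10.66%.

Broad underutilization rate ≈ 10.66%.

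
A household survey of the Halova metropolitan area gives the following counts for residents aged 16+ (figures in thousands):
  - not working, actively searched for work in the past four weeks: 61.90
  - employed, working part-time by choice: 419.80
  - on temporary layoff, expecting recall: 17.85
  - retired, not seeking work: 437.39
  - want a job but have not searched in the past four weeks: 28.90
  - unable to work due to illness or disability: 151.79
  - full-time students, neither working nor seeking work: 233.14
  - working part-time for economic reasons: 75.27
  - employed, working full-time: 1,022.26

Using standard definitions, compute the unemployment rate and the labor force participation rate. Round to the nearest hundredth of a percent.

Employed = 419.80 + 75.27 + 1,022.26 = 1,517.33 thousand (anyone who worked, including part-time for economic reasons, counts as employed).
Unemployed = 61.90 + 17.85 = 79.75 thousand (jobless and actively searching, or on temporary layoff).
Labor force = 1,517.33 + 79.75 = 1,597.08 thousand.
Not in labor force = 437.39 + 28.90 + 151.79 + 233.14 = 851.22 thousand (those not working and not actively searching are outside the labor force — including those who want a job but have given up searching).
Civilian working-age population = 1,597.08 + 851.22 = 2,448.30 thousand.
Unemployment rate = 79.75 / 1,597.08 = 4.99%.
Labor force participation rate = 1,597.08 / 2,448.30 = 65.23%.

Unemployment rate ≈ 4.99%; labor force participation rate ≈ 65.23%.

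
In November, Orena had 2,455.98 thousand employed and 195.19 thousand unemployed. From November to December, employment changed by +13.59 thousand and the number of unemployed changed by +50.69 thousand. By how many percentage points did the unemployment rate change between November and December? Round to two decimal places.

The unemployment rate changed by +1.69 percentage points.

November: labor force = 2,455.98 + 195.19 = 2,651.17; u = 195.19/2,651.17 = 7.36%.
December: labor force = 2,469.57 + 245.88 = 2,715.45; u = 245.88/2,715.45 = 9.05%.
Change = 9.05% − 7.36% = +1.69 pp.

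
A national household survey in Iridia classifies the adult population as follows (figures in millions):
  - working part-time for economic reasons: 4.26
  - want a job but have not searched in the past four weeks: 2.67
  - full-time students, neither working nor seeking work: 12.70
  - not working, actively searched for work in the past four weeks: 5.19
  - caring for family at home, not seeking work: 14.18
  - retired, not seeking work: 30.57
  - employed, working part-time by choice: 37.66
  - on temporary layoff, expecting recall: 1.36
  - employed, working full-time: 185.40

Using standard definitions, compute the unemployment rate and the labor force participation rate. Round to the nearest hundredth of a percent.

Employed = 4.26 + 37.66 + 185.40 = 227.32 million (anyone who worked, including part-time for economic reasons, counts as employed).
Unemployed = 5.19 + 1.36 = 6.55 million (jobless and actively searching, or on temporary layoff).
Labor force = 227.32 + 6.55 = 233.87 million.
Not in labor force = 2.67 + 12.70 + 14.18 + 30.57 = 60.12 million (those not working and not actively searching are outside the labor force — including those who want a job but have given up searching).
Civilian working-age population = 233.87 + 60.12 = 293.99 million.
Unemployment rate = 6.55 / 233.87 = 2.80%.
Labor force participation rate = 233.87 / 293.99 = 79.55%.

Unemployment rate ≈ 2.80%; labor force participation rate ≈ 79.55%.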